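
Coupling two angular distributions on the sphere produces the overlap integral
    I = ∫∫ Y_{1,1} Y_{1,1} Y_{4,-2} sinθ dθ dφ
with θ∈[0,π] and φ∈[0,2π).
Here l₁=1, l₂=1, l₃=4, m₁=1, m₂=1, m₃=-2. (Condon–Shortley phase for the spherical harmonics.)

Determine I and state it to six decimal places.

0.000000

l₃=4 ∉ [0,2] — triangle fails ⇒ I = 0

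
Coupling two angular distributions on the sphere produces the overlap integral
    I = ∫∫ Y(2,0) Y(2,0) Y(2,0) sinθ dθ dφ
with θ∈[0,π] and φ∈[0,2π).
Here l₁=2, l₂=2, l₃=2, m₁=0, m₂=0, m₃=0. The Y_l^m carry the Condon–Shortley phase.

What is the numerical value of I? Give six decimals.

0.180224

Rules hold: Σm=0, L=6 even, 0≤2≤4.
N = 5·5·5 = 125
Δ = 2!·2!·2!/7! = 1/630
Racah Σ t=0..2: t=0:+1/8 t=1:−1/1 t=2:+1/8 = -3/4
⇒ 3j(2 2 2; 0 0 0)² = 2/35, sgn -1
(m-triple is (0,0,0) — same symbol as above.)
4πI² = N·(3j₀)²·(3jₘ)² = 20/49
I = +1·√(0.408163/4π) = 0.18022375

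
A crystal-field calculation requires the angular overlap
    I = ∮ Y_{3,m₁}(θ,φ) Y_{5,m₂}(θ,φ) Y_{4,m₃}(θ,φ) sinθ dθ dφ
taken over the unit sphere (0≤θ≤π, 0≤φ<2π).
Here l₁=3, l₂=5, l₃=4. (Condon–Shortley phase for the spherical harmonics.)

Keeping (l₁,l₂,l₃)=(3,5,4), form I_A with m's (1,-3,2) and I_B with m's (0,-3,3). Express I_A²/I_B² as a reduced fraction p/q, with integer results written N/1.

l's match ⇒ only the (l;m) 3-j factors differ between A and B.
A: triangle coeff Δ(3,5,4) = 1/180180; Σ_t [0,2]: t=0:+1/2304 t=1:−1/720 t=2:+1/5760 = -1/1280; (3j)²=27/1430 [(3 5 4; 1 -3 2)], sign=-1
B: triangle coeff Δ(3,5,4) = 1/180180; Σ_t [1,2]: t=1:−1/1440 t=2:+1/2880 = -1/2880; (3j)²=7/715 [(3 5 4; 0 -3 3)], sign=+1
I_A²/I_B² = (27/1430)/(7/715) = 27/14

27/14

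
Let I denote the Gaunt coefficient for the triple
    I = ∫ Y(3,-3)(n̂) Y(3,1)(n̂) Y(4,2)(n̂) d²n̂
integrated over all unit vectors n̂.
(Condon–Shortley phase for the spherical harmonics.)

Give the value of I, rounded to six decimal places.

-0.188451

m-sum 0 ✓  L=10 even ✓  0≤4≤6 ✓
Π(2lᵢ+1) = 7×7×9 = 441
triangle coeff Δ(3,3,4) = 1/34650
Σ_t [0,2]: t=0:+1/72 t=1:−1/16 t=2:+1/72 = -5/144
(3j)²=2/77 [(3 3 4; 0 0 0)], sign=-1
Σ_t [2,2]: t=2:+1/192 = 1/192
(3j)²=3/77 [(3 3 4; -3 1 2)], sign=+1
⇒ 4πI² = 54/121
I = (-1)√(54/121/(4π)) = -0.18845135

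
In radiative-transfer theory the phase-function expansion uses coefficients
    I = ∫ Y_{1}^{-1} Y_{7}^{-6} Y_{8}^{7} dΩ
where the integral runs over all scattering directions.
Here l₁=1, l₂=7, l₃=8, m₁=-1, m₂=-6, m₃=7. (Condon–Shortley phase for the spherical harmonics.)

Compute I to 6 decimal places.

Checks pass: Σm=0; 16 even; l₃=8∈[6,8].
(2·1+1)(2·7+1)(2·8+1) = 765
Δ: 0! 2! 14! / 17! → 1/2040
sum: t=0:+1/25401600 = 1/25401600
3j²(1 7 8; 0 0 0) = Δ·Π!·Σ² = 8/255  (sign +1)
sum: t=0:+1/12454041600 = 1/12454041600
3j²(1 7 8; -1 -6 7) = Δ·Π!·Σ² = 7/136  (sign -1)
combine: 4πI² = 765·8/255·7/136 = 21/17
take √, sign -1: I = -0.31353083

-0.313531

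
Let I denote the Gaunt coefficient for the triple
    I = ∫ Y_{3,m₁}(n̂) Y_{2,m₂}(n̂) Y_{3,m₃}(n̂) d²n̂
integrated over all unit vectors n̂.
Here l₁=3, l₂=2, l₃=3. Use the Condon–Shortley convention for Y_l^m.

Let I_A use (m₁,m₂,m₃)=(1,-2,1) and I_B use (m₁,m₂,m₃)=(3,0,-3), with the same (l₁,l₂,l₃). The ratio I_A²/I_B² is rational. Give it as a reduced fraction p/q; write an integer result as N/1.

Shared (l₁,l₂,l₃)=(3,2,3): N and (l;000)² cancel in I_A²/I_B².
A: Δ = 2!·4!·2!/9! = 1/3780; Racah Σ t=0..0: t=0:+1/16 = 1/16; ⇒ 3j(3 2 3; 1 -2 1)² = 2/35, sgn +1
B: Δ = 2!·4!·2!/9! = 1/3780; Racah Σ t=0..0: t=0:+1/96 = 1/96; ⇒ 3j(3 2 3; 3 0 -3)² = 5/84, sgn +1
I_A²/I_B² = (2/35)/(5/84) = 24/25

24/25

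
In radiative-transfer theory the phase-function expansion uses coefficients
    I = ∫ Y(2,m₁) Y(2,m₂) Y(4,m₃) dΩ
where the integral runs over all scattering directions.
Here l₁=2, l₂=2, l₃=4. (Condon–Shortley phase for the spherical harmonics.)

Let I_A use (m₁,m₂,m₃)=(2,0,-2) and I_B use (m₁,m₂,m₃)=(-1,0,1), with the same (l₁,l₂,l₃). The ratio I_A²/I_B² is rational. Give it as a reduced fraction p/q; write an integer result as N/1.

1/2

Same 2,2,4: normalisation and zero-m 3j drop out of the ratio.
A: Δ: 0! 4! 4! / 9! → 1/630; sum: t=0:+1/96 = 1/96; 3j²(2 2 4; 2 0 -2) = Δ·Π!·Σ² = 1/42  (sign +1)
B: Δ: 0! 4! 4! / 9! → 1/630; sum: t=0:+1/24 = 1/24; 3j²(2 2 4; -1 0 1) = Δ·Π!·Σ² = 1/21  (sign -1)
I_A²/I_B² = (1/42)/(1/21) = 1/2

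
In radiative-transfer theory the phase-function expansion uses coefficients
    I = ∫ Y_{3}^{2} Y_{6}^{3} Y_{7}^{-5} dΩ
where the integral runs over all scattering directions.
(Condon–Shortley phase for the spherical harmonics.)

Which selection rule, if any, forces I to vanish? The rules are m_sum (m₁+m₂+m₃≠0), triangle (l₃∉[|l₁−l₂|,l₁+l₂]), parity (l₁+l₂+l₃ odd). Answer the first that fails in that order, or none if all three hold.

Σmᵢ = 0  ✓
l₃∈[|l₁−l₂|,l₁+l₂]=[3,9], have l₃=7  ✓
Σlᵢ = 16 ⇒ even  ✓

none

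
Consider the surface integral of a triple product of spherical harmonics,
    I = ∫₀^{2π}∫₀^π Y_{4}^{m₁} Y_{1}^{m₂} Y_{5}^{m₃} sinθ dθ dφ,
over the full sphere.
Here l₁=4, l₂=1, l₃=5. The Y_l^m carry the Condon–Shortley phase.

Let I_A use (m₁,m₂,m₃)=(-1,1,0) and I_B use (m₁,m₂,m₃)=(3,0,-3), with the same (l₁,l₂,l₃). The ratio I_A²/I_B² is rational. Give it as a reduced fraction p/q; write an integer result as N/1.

5/8

Shared (l₁,l₂,l₃)=(4,1,5): N and (l;000)² cancel in I_A²/I_B².
A: Δ = 0!·8!·2!/11! = 1/495; Racah Σ t=0..0: t=0:+1/1440 = 1/1440; ⇒ 3j(4 1 5; -1 1 0)² = 2/99, sgn -1
B: Δ = 0!·8!·2!/11! = 1/495; Racah Σ t=0..0: t=0:+1/5040 = 1/5040; ⇒ 3j(4 1 5; 3 0 -3)² = 16/495, sgn +1
I_A²/I_B² = (2/99)/(16/495) = 5/8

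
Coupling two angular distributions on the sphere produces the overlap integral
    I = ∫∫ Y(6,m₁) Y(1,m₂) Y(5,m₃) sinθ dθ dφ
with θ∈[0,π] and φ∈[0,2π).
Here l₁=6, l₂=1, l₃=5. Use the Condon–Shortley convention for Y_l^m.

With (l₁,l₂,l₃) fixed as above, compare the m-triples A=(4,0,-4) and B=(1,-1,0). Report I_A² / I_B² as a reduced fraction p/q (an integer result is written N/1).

20/21

Same 6,1,5: normalisation and zero-m 3j drop out of the ratio.
A: Δ: 2! 10! 0! / 13! → 1/858; sum: t=1:−1/362880 = -1/362880; 3j²(6 1 5; 4 0 -4) = Δ·Π!·Σ² = 10/429  (sign +1)
B: Δ: 2! 10! 0! / 13! → 1/858; sum: t=0:+1/28800 = 1/28800; 3j²(6 1 5; 1 -1 0) = Δ·Π!·Σ² = 7/286  (sign -1)
I_A²/I_B² = (10/429)/(7/286) = 20/21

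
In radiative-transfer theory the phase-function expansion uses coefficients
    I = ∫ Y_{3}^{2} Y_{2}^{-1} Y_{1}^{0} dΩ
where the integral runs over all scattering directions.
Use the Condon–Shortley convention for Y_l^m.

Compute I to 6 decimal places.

0.000000

Σmᵢ = 1 ≠ 0, so the φ-integral vanishes; I = 0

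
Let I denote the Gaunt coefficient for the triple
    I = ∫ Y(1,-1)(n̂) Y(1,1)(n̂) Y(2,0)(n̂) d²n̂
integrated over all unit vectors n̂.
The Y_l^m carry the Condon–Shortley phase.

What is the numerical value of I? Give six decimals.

0.126157

m-sum 0 ✓  L=4 even ✓  0≤2≤2 ✓
Π(2lᵢ+1) = 3×3×5 = 45
triangle coeff Δ(1,1,2) = 1/30
Σ_t [0,0]: t=0:+1/1 = 1/1
(3j)²=2/15 [(1 1 2; 0 0 0)], sign=+1
Σ_t [0,0]: t=0:+1/4 = 1/4
(3j)²=1/30 [(1 1 2; -1 1 0)], sign=+1
⇒ 4πI² = 1/5
I = (+1)√(1/5/(4π)) = 0.12615663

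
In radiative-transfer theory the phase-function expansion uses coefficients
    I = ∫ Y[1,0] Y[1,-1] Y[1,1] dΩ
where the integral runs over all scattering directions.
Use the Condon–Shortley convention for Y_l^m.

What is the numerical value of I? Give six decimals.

0.000000

Σlᵢ=3 odd — θ-integrand is odd under cosθ→−cosθ; I=0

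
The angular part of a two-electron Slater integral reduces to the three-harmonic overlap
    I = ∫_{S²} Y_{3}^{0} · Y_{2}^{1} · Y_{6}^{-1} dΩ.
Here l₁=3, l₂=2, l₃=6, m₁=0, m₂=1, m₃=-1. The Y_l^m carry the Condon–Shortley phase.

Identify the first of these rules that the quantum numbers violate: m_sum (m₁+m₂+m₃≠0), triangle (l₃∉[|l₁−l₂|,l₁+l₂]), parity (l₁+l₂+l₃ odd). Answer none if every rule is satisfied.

m₁+m₂+m₃ = 0 + 1 − 1 = 0  ✓
triangle: |3−2|=1 ≤ l₃=6 ≤ 3+2=5  ✗
parity: l₁+l₂+l₃ = 11 is odd

triangle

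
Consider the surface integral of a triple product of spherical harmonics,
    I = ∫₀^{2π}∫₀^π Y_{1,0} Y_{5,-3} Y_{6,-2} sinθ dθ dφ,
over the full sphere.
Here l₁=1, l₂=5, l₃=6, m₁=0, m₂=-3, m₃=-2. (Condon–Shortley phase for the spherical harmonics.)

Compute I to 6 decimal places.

0.000000

0 − 3 − 2 = -5 ≠ 0: azimuthal integral kills it; I = 0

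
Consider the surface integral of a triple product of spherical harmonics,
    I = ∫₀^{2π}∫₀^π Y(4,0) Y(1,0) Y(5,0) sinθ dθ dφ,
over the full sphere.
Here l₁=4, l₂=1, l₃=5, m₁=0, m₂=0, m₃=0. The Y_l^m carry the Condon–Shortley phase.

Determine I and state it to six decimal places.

0.245532

Checks pass: Σm=0; 10 even; l₃=5∈[3,5].
(2·4+1)(2·1+1)(2·5+1) = 297
Δ: 0! 8! 2! / 11! → 1/495
sum: t=0:+1/576 = 1/576
3j²(4 1 5; 0 0 0) = Δ·Π!·Σ² = 5/99  (sign -1)
(m-triple is (0,0,0) — same symbol as above.)
combine: 4πI² = 297·5/99·5/99 = 25/33
take √, sign +1: I = 0.24553200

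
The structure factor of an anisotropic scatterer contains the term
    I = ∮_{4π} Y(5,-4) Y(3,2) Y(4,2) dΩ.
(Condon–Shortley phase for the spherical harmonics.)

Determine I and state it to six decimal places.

Rules hold: Σm=0, L=12 even, 2≤4≤8.
N = 11·7·9 = 693
Δ = 4!·6!·2!/13! = 1/180180
Racah Σ t=1..3: t=1:−1/576 t=2:+1/144 t=3:−1/576 = 1/288
⇒ 3j(5 3 4; 0 0 0)² = 20/1001, sgn +1
Racah Σ t=3..4: t=3:−1/8640 t=4:+1/2880 = 1/4320
⇒ 3j(5 3 4; -4 2 2)² = 8/429, sgn +1
4πI² = N·(3j₀)²·(3jₘ)² = 480/1859
I = +1·√(0.258203/4π) = 0.14334284

0.143343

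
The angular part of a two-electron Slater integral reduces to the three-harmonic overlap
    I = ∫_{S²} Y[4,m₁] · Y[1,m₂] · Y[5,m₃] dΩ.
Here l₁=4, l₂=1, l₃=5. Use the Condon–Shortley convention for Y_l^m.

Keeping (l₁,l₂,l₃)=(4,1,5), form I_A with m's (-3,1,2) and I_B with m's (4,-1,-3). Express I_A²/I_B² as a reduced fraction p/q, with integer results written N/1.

3/1

Shared (l₁,l₂,l₃)=(4,1,5): N and (l;000)² cancel in I_A²/I_B².
A: Δ = 0!·8!·2!/11! = 1/495; Racah Σ t=0..0: t=0:+1/10080 = 1/10080; ⇒ 3j(4 1 5; -3 1 2)² = 1/165, sgn -1
B: Δ = 0!·8!·2!/11! = 1/495; Racah Σ t=0..0: t=0:+1/80640 = 1/80640; ⇒ 3j(4 1 5; 4 -1 -3)² = 1/495, sgn +1
I_A²/I_B² = (1/165)/(1/495) = 3/1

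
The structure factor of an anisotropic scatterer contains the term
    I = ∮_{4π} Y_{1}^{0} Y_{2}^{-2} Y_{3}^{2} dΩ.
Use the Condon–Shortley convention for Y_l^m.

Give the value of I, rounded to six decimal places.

Checks pass: Σm=0; 6 even; l₃=3∈[1,3].
(2·1+1)(2·2+1)(2·3+1) = 105
Δ: 0! 2! 4! / 7! → 1/105
sum: t=0:+1/4 = 1/4
3j²(1 2 3; 0 0 0) = Δ·Π!·Σ² = 3/35  (sign -1)
sum: t=0:+1/24 = 1/24
3j²(1 2 3; 0 -2 2) = Δ·Π!·Σ² = 1/21  (sign -1)
combine: 4πI² = 105·3/35·1/21 = 3/7
take √, sign +1: I = 0.18467439

0.184674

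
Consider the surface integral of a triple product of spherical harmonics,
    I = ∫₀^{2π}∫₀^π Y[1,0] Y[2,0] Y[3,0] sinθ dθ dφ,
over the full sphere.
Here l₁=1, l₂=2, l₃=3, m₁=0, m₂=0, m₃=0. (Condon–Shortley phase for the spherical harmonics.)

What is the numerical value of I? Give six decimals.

0.247767

m-sum 0 ✓  L=6 even ✓  1≤3≤3 ✓
Π(2lᵢ+1) = 3×5×7 = 105
triangle coeff Δ(1,2,3) = 1/105
Σ_t [0,0]: t=0:+1/4 = 1/4
(3j)²=3/35 [(1 2 3; 0 0 0)], sign=-1
(m-triple is (0,0,0) — same symbol as above.)
⇒ 4πI² = 27/35
I = (+1)√(27/35/(4π)) = 0.24776670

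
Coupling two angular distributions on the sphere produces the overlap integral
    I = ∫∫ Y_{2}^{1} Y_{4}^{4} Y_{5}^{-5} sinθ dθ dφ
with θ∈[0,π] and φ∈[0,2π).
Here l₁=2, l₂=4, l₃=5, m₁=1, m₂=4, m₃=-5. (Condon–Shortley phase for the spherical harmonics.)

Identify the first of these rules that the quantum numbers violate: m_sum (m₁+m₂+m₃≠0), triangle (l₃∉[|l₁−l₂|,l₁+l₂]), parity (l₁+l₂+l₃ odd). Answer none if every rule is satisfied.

parity

m₁+m₂+m₃ = 1 + 4 − 5 = 0  ✓
triangle: |2−4|=2 ≤ l₃=5 ≤ 2+4=6  ✓
parity: l₁+l₂+l₃ = 11 is odd  ✗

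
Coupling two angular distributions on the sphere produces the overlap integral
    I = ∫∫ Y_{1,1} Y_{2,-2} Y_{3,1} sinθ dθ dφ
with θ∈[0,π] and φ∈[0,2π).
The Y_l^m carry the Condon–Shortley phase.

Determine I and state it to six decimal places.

-0.082589

Rules hold: Σm=0, L=6 even, 1≤3≤3.
N = 3·5·7 = 105
Δ = 0!·2!·4!/7! = 1/105
Racah Σ t=0..0: t=0:+1/4 = 1/4
⇒ 3j(1 2 3; 0 0 0)² = 3/35, sgn -1
Racah Σ t=0..0: t=0:+1/48 = 1/48
⇒ 3j(1 2 3; 1 -2 1)² = 1/105, sgn +1
4πI² = N·(3j₀)²·(3jₘ)² = 3/35
I = -1·√(0.0857143/4π) = -0.08258890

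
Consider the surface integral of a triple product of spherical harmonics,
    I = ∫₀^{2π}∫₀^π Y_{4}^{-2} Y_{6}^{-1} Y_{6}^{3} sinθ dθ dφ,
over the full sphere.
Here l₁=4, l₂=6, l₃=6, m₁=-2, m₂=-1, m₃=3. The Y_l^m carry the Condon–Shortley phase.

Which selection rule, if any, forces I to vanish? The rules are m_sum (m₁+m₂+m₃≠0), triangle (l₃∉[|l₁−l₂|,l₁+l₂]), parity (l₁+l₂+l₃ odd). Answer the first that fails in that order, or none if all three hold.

none

m₁+m₂+m₃ = -2 − 1 + 3 = 0  ✓
triangle: |4−6|=2 ≤ l₃=6 ≤ 4+6=10  ✓
parity: l₁+l₂+l₃ = 16 is even  ✓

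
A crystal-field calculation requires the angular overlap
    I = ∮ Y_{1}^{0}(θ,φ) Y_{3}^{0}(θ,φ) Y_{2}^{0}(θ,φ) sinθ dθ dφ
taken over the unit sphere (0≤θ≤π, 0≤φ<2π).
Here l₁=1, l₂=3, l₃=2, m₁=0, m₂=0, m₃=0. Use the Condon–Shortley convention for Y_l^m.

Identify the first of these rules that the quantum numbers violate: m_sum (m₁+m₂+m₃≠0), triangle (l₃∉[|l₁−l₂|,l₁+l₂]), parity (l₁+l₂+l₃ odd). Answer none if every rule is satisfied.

none

azimuthal sum: 0 + 0 + 0 = 0  ✓
2 ≤ 2 ≤ 4 (triangle on l)  ✓
L = 1 + 3 + 2 = 6 (even)  ✓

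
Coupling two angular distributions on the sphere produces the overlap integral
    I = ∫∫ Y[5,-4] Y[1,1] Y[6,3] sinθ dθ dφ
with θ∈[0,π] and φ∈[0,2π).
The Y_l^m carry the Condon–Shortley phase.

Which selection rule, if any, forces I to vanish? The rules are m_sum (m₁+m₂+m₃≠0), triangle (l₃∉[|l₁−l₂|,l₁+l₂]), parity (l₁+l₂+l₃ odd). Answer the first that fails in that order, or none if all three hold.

azimuthal sum: -4 + 1 + 3 = 0  ✓
4 ≤ 6 ≤ 6 (triangle on l)  ✓
L = 5 + 1 + 6 = 12 (even)  ✓

none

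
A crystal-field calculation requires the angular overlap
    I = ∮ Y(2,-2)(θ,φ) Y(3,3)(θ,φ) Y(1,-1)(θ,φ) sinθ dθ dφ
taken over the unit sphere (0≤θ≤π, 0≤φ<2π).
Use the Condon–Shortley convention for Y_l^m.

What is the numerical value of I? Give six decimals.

-0.319865

m-sum 0 ✓  L=6 even ✓  1≤1≤5 ✓
Π(2lᵢ+1) = 5×7×3 = 105
triangle coeff Δ(2,3,1) = 1/105
Σ_t [2,2]: t=2:+1/4 = 1/4
(3j)²=3/35 [(2 3 1; 0 0 0)], sign=-1
Σ_t [4,4]: t=4:+1/48 = 1/48
(3j)²=1/7 [(2 3 1; -2 3 -1)], sign=+1
⇒ 4πI² = 9/7
I = (-1)√(9/7/(4π)) = -0.31986543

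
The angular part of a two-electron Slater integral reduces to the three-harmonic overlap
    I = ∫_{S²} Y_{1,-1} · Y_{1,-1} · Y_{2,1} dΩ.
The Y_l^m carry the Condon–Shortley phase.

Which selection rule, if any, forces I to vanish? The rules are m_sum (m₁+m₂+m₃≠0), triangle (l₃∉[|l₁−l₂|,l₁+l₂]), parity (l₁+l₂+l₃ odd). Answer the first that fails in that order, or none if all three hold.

azimuthal sum: -1 − 1 + 1 = -1  ✗
0 ≤ 2 ≤ 2 (triangle on l)
L = 1 + 1 + 2 = 4 (even)

m_sum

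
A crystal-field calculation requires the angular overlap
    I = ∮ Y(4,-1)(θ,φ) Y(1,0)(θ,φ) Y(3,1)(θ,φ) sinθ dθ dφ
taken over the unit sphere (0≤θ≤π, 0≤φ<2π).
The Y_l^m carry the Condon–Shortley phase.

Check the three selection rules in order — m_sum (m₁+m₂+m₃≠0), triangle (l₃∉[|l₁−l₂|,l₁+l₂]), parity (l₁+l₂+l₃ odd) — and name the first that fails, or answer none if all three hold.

azimuthal sum: -1 + 0 + 1 = 0  ✓
3 ≤ 3 ≤ 5 (triangle on l)  ✓
L = 4 + 1 + 3 = 8 (even)  ✓

none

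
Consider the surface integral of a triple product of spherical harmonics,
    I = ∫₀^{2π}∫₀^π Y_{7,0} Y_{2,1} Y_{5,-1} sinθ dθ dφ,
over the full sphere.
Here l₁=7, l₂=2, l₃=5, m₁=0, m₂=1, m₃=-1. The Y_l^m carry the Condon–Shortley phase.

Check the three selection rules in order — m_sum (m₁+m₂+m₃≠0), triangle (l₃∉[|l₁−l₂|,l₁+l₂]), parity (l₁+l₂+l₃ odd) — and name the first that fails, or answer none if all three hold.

azimuthal sum: 0 + 1 − 1 = 0  ✓
5 ≤ 5 ≤ 9 (triangle on l)  ✓
L = 7 + 2 + 5 = 14 (even)  ✓

none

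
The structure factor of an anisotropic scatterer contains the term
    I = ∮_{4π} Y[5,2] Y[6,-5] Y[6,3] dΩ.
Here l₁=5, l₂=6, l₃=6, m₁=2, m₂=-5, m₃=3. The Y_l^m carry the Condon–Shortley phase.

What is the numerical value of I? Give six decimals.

L=17 odd ⇒ parity kills the (l;000) factor ⇒ I = 0

0.000000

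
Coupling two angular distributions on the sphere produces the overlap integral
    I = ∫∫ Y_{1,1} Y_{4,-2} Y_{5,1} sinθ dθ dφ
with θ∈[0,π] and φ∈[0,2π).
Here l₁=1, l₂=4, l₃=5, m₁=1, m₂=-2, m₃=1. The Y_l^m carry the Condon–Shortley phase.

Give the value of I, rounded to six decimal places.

-0.120286

Checks pass: Σm=0; 10 even; l₃=5∈[3,5].
(2·1+1)(2·4+1)(2·5+1) = 297
Δ: 0! 2! 8! / 11! → 1/495
sum: t=0:+1/576 = 1/576
3j²(1 4 5; 0 0 0) = Δ·Π!·Σ² = 5/99  (sign -1)
sum: t=0:+1/2880 = 1/2880
3j²(1 4 5; 1 -2 1) = Δ·Π!·Σ² = 2/165  (sign +1)
combine: 4πI² = 297·5/99·2/165 = 2/11
take √, sign -1: I = -0.12028562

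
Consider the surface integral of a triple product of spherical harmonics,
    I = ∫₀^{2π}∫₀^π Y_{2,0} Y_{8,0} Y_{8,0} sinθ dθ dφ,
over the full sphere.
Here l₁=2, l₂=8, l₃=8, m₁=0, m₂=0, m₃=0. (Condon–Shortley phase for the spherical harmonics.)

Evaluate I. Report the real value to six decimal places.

Checks pass: Σm=0; 18 even; l₃=8∈[6,10].
(2·2+1)(2·8+1)(2·8+1) = 1445
Δ: 2! 2! 14! / 19! → 1/348840
sum: t=0:+1/116121600 t=1:−1/25401600 t=2:+1/116121600 = -1/45158400
3j²(2 8 8; 0 0 0) = Δ·Π!·Σ² = 24/1615  (sign -1)
(m-triple is (0,0,0) — same symbol as above.)
combine: 4πI² = 1445·24/1615·24/1615 = 576/1805
take √, sign +1: I = 0.15935574

0.159356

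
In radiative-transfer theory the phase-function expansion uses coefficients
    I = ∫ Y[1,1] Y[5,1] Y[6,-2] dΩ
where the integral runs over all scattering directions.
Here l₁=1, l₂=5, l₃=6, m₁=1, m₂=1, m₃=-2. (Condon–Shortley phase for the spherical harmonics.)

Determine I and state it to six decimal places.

0.216205

Rules hold: Σm=0, L=12 even, 4≤6≤6.
N = 3·11·13 = 429
Δ = 0!·2!·10!/13! = 1/858
Racah Σ t=0..0: t=0:+1/14400 = 1/14400
⇒ 3j(1 5 6; 0 0 0)² = 6/143, sgn +1
Racah Σ t=0..0: t=0:+1/34560 = 1/34560
⇒ 3j(1 5 6; 1 1 -2)² = 14/429, sgn +1
4πI² = N·(3j₀)²·(3jₘ)² = 84/143
I = +1·√(0.587413/4π) = 0.21620548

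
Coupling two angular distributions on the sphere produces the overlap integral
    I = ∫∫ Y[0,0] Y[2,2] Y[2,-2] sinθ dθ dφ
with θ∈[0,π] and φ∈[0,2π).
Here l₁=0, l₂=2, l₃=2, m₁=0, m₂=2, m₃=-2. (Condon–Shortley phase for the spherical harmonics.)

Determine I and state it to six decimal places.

Checks pass: Σm=0; 4 even; l₃=2∈[2,2].
(2·0+1)(2·2+1)(2·2+1) = 25
Δ: 0! 0! 4! / 5! → 1/5
sum: t=0:+1/4 = 1/4
3j²(0 2 2; 0 0 0) = Δ·Π!·Σ² = 1/5  (sign +1)
sum: t=0:+1/24 = 1/24
3j²(0 2 2; 0 2 -2) = Δ·Π!·Σ² = 1/5  (sign +1)
combine: 4πI² = 25·1/5·1/5 = 1/1
take √, sign +1: I = 0.28209479

0.282095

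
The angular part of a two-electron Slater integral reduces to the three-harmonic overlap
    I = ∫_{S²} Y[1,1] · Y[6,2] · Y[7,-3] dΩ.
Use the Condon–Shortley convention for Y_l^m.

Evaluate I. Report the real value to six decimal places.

m-sum 0 ✓  L=14 even ✓  5≤7≤7 ✓
Π(2lᵢ+1) = 3×13×15 = 585
triangle coeff Δ(1,6,7) = 1/1365
Σ_t [0,0]: t=0:+1/518400 = 1/518400
(3j)²=7/195 [(1 6 7; 0 0 0)], sign=-1
Σ_t [0,0]: t=0:+1/1935360 = 1/1935360
(3j)²=3/91 [(1 6 7; 1 2 -3)], sign=+1
⇒ 4πI² = 9/13
I = (-1)√(9/13/(4π)) = -0.23471705

-0.234717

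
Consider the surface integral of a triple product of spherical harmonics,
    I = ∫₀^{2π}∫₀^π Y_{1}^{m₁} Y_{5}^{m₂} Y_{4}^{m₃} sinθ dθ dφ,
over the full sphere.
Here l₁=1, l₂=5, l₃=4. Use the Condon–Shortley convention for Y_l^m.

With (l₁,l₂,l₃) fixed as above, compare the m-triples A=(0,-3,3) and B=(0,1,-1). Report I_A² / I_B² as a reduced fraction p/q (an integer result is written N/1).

Shared (l₁,l₂,l₃)=(1,5,4): N and (l;000)² cancel in I_A²/I_B².
A: Δ = 2!·0!·8!/11! = 1/495; Racah Σ t=1..1: t=1:−1/5040 = -1/5040; ⇒ 3j(1 5 4; 0 -3 3)² = 16/495, sgn +1
B: Δ = 2!·0!·8!/11! = 1/495; Racah Σ t=1..1: t=1:−1/720 = -1/720; ⇒ 3j(1 5 4; 0 1 -1)² = 8/165, sgn +1
I_A²/I_B² = (16/495)/(8/165) = 2/3

2/3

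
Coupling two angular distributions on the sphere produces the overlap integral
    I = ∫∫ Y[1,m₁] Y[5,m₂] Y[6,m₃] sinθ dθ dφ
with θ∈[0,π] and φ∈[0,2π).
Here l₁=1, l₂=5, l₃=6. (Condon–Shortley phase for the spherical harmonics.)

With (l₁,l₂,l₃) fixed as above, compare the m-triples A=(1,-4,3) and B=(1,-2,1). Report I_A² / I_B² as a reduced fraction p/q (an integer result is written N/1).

3/10

Shared (l₁,l₂,l₃)=(1,5,6): N and (l;000)² cancel in I_A²/I_B².
A: Δ = 0!·2!·10!/13! = 1/858; Racah Σ t=0..0: t=0:+1/725760 = 1/725760; ⇒ 3j(1 5 6; 1 -4 3)² = 1/286, sgn -1
B: Δ = 0!·2!·10!/13! = 1/858; Racah Σ t=0..0: t=0:+1/60480 = 1/60480; ⇒ 3j(1 5 6; 1 -2 1)² = 5/429, sgn -1
I_A²/I_B² = (1/286)/(5/429) = 3/10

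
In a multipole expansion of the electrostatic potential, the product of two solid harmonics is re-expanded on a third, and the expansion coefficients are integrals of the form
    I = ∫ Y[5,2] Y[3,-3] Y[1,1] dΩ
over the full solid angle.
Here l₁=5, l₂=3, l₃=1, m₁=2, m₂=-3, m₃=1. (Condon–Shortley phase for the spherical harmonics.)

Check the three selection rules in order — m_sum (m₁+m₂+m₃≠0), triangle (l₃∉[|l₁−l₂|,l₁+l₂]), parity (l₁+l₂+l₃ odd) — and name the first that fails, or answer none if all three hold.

triangle

Σmᵢ = 0  ✓
l₃∈[|l₁−l₂|,l₁+l₂]=[2,8], have l₃=1  ✗
Σlᵢ = 9 ⇒ odd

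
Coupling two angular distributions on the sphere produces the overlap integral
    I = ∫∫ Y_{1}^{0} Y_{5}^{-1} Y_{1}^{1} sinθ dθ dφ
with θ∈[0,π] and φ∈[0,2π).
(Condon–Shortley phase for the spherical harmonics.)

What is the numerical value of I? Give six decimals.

0.000000

|1−5|≤1≤1+5 violated ⇒ I = 0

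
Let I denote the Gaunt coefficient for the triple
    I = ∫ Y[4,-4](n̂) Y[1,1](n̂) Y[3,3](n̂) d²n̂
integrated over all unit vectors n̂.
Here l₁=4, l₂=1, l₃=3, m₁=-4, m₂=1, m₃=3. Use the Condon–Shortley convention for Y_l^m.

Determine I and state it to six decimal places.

Checks pass: Σm=0; 8 even; l₃=3∈[3,5].
(2·4+1)(2·1+1)(2·3+1) = 189
Δ: 2! 6! 0! / 9! → 1/252
sum: t=1:−1/36 = -1/36
3j²(4 1 3; 0 0 0) = Δ·Π!·Σ² = 4/63  (sign +1)
sum: t=2:+1/1440 = 1/1440
3j²(4 1 3; -4 1 3) = Δ·Π!·Σ² = 1/9  (sign +1)
combine: 4πI² = 189·4/63·1/9 = 4/3
take √, sign +1: I = 0.32573501

0.325735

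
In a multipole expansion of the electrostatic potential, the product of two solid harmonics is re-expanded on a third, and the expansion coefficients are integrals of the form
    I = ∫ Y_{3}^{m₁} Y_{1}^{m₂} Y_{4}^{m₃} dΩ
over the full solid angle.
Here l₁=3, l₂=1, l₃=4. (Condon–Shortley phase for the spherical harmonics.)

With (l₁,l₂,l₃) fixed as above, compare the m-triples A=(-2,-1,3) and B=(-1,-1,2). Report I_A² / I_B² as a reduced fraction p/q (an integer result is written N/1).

Shared (l₁,l₂,l₃)=(3,1,4): N and (l;000)² cancel in I_A²/I_B².
A: Δ = 0!·6!·2!/9! = 1/252; Racah Σ t=0..0: t=0:+1/240 = 1/240; ⇒ 3j(3 1 4; -2 -1 3)² = 1/12, sgn -1
B: Δ = 0!·6!·2!/9! = 1/252; Racah Σ t=0..0: t=0:+1/96 = 1/96; ⇒ 3j(3 1 4; -1 -1 2)² = 5/84, sgn +1
I_A²/I_B² = (1/12)/(5/84) = 7/5

7/5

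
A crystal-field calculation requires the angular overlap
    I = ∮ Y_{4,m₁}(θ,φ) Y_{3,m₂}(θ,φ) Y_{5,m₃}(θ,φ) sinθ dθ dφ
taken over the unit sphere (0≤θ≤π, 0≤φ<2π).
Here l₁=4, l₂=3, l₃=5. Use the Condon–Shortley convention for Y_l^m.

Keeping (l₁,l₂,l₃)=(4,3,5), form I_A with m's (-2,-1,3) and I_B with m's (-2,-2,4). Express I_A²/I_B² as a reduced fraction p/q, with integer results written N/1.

81/80

Same 4,3,5: normalisation and zero-m 3j drop out of the ratio.
A: Δ: 2! 6! 4! / 13! → 1/180180; sum: t=0:+1/5760 t=1:−1/720 t=2:+1/2304 = -1/1280; 3j²(4 3 5; -2 -1 3) = Δ·Π!·Σ² = 27/1430  (sign -1)
B: Δ: 2! 6! 4! / 13! → 1/180180; sum: t=0:+1/8640 t=1:−1/2880 = -1/4320; 3j²(4 3 5; -2 -2 4) = Δ·Π!·Σ² = 8/429  (sign +1)
I_A²/I_B² = (27/1430)/(8/429) = 81/80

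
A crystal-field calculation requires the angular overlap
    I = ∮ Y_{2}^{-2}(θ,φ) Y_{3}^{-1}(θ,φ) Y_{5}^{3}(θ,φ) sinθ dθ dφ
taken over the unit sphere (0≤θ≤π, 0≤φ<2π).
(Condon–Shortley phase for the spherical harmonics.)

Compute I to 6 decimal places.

Checks pass: Σm=0; 10 even; l₃=5∈[1,5].
(2·2+1)(2·3+1)(2·5+1) = 385
Δ: 0! 4! 6! / 11! → 1/2310
sum: t=0:+1/144 = 1/144
3j²(2 3 5; 0 0 0) = Δ·Π!·Σ² = 10/231  (sign -1)
sum: t=0:+1/1152 = 1/1152
3j²(2 3 5; -2 -1 3) = Δ·Π!·Σ² = 1/33  (sign +1)
combine: 4πI² = 385·10/231·1/33 = 50/99
take √, sign -1: I = -0.20047604

-0.200476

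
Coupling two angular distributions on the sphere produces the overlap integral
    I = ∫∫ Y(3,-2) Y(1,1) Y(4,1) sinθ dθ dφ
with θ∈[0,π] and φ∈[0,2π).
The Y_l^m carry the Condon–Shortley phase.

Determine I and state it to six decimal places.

Checks pass: Σm=0; 8 even; l₃=4∈[2,4].
(2·3+1)(2·1+1)(2·4+1) = 189
Δ: 0! 6! 2! / 9! → 1/252
sum: t=0:+1/36 = 1/36
3j²(3 1 4; 0 0 0) = Δ·Π!·Σ² = 4/63  (sign +1)
sum: t=0:+1/240 = 1/240
3j²(3 1 4; -2 1 1) = Δ·Π!·Σ² = 1/84  (sign -1)
combine: 4πI² = 189·4/63·1/84 = 1/7
take √, sign -1: I = -0.10662181

-0.106622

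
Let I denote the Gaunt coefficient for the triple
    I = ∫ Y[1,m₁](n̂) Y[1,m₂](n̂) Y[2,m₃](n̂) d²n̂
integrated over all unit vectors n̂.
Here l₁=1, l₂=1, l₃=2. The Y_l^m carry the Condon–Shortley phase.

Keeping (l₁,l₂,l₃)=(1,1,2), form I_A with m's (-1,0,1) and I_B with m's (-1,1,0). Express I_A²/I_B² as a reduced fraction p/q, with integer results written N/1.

3/1

l's match ⇒ only the (l;m) 3-j factors differ between A and B.
A: triangle coeff Δ(1,1,2) = 1/30; Σ_t [0,0]: t=0:+1/2 = 1/2; (3j)²=1/10 [(1 1 2; -1 0 1)], sign=-1
B: triangle coeff Δ(1,1,2) = 1/30; Σ_t [0,0]: t=0:+1/4 = 1/4; (3j)²=1/30 [(1 1 2; -1 1 0)], sign=+1
I_A²/I_B² = (1/10)/(1/30) = 3/1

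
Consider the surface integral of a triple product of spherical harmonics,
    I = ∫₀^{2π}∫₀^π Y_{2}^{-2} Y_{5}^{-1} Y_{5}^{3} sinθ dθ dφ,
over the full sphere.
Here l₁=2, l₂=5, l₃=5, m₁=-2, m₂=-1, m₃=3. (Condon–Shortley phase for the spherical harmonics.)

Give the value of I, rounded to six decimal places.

0.171169

Checks pass: Σm=0; 12 even; l₃=5∈[3,7].
(2·2+1)(2·5+1)(2·5+1) = 605
Δ: 2! 2! 8! / 13! → 1/38610
sum: t=0:+1/2880 t=1:−1/576 t=2:+1/2880 = -1/960
3j²(2 5 5; 0 0 0) = Δ·Π!·Σ² = 10/429  (sign +1)
sum: t=2:+1/5760 = 1/5760
3j²(2 5 5; -2 -1 3) = Δ·Π!·Σ² = 56/2145  (sign +1)
combine: 4πI² = 605·10/429·56/2145 = 560/1521
take √, sign +1: I = 0.17116875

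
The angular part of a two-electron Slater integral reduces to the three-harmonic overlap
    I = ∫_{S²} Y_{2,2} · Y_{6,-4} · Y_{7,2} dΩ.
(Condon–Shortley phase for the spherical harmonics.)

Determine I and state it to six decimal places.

0.000000

Σlᵢ=15 odd — θ-integrand is odd under cosθ→−cosθ; I=0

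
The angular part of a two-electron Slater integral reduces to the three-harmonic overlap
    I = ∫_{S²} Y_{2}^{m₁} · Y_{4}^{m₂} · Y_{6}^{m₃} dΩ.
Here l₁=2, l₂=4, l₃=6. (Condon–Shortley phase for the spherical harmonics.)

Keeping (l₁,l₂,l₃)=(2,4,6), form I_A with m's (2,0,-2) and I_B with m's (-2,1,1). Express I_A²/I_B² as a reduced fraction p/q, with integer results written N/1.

2/1

l's match ⇒ only the (l;m) 3-j factors differ between A and B.
A: triangle coeff Δ(2,4,6) = 1/6435; Σ_t [0,0]: t=0:+1/13824 = 1/13824; (3j)²=14/1287 [(2 4 6; 2 0 -2)], sign=+1
B: triangle coeff Δ(2,4,6) = 1/6435; Σ_t [0,0]: t=0:+1/17280 = 1/17280; (3j)²=7/1287 [(2 4 6; -2 1 1)], sign=-1
I_A²/I_B² = (14/1287)/(7/1287) = 2/1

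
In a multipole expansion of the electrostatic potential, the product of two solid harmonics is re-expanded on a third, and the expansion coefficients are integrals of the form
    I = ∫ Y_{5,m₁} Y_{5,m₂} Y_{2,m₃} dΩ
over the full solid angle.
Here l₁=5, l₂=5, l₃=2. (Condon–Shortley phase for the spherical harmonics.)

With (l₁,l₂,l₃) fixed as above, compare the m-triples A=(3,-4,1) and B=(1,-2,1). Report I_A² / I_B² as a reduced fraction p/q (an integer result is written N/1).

l's match ⇒ only the (l;m) 3-j factors differ between A and B.
A: triangle coeff Δ(5,5,2) = 1/38610; Σ_t [0,1]: t=0:+1/80640 t=1:−1/10080 = -1/11520; (3j)²=49/1430 [(5 5 2; 3 -4 1)], sign=+1
B: triangle coeff Δ(5,5,2) = 1/38610; Σ_t [2,3]: t=2:+1/2880 t=3:−1/1440 = -1/2880; (3j)²=7/715 [(5 5 2; 1 -2 1)], sign=+1
I_A²/I_B² = (49/1430)/(7/715) = 7/2

7/2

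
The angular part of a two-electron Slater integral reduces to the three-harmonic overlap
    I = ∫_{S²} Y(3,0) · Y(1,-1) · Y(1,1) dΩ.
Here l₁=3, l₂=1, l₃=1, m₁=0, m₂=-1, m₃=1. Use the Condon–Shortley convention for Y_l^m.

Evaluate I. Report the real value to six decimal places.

0.000000

triangle: need 2≤l₃≤4, have 1; I=0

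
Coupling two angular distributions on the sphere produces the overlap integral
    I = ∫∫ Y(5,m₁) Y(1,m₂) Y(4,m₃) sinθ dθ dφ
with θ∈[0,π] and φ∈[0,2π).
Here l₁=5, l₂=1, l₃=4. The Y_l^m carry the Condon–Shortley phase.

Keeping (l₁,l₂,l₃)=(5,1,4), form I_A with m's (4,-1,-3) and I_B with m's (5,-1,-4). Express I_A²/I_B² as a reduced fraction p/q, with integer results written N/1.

Shared (l₁,l₂,l₃)=(5,1,4): N and (l;000)² cancel in I_A²/I_B².
A: Δ = 2!·8!·0!/11! = 1/495; Racah Σ t=0..0: t=0:+1/10080 = 1/10080; ⇒ 3j(5 1 4; 4 -1 -3)² = 4/55, sgn -1
B: Δ = 2!·8!·0!/11! = 1/495; Racah Σ t=0..0: t=0:+1/80640 = 1/80640; ⇒ 3j(5 1 4; 5 -1 -4)² = 1/11, sgn +1
I_A²/I_B² = (4/55)/(1/11) = 4/5

4/5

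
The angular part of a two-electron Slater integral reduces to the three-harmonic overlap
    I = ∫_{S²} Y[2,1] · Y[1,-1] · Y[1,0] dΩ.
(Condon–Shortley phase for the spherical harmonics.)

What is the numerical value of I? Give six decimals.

-0.218510

Rules hold: Σm=0, L=4 even, 1≤1≤3.
N = 5·3·3 = 45
Δ = 2!·2!·0!/5! = 1/30
Racah Σ t=1..1: t=1:−1/1 = -1/1
⇒ 3j(2 1 1; 0 0 0)² = 2/15, sgn +1
Racah Σ t=0..0: t=0:+1/2 = 1/2
⇒ 3j(2 1 1; 1 -1 0)² = 1/10, sgn -1
4πI² = N·(3j₀)²·(3jₘ)² = 3/5
I = -1·√(0.6/4π) = -0.21850969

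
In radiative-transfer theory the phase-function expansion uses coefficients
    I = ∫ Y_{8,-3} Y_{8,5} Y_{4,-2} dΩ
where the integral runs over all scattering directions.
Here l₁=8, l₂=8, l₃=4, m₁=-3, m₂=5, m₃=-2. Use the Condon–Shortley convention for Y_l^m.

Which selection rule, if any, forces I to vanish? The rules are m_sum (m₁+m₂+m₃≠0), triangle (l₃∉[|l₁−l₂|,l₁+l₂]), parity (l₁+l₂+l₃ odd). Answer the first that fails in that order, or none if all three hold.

none

m₁+m₂+m₃ = -3 + 5 − 2 = 0  ✓
triangle: |8−8|=0 ≤ l₃=4 ≤ 8+8=16  ✓
parity: l₁+l₂+l₃ = 20 is even  ✓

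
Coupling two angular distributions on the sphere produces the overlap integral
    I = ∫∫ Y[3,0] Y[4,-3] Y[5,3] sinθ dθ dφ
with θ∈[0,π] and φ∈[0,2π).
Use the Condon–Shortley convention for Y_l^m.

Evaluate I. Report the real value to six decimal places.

0.103862

Checks pass: Σm=0; 12 even; l₃=5∈[1,7].
(2·3+1)(2·4+1)(2·5+1) = 693
Δ: 2! 4! 6! / 13! → 1/180180
sum: t=0:+1/576 t=1:−1/144 t=2:+1/576 = -1/288
3j²(3 4 5; 0 0 0) = Δ·Π!·Σ² = 20/1001  (sign +1)
sum: t=0:+1/1440 t=1:−1/2880 = 1/2880
3j²(3 4 5; 0 -3 3) = Δ·Π!·Σ² = 7/715  (sign +1)
combine: 4πI² = 693·20/1001·7/715 = 252/1859
take √, sign +1: I = 0.10386175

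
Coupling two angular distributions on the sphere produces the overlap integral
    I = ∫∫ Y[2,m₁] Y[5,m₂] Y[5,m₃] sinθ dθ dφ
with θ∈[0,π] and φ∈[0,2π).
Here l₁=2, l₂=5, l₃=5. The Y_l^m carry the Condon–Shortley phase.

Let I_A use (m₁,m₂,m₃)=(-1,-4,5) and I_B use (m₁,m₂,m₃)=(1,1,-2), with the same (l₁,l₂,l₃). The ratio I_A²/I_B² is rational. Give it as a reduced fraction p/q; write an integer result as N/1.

45/14

Same 2,5,5: normalisation and zero-m 3j drop out of the ratio.
A: Δ: 2! 2! 8! / 13! → 1/38610; sum: t=1:−1/80640 = -1/80640; 3j²(2 5 5; -1 -4 5) = Δ·Π!·Σ² = 9/286  (sign -1)
B: Δ: 2! 2! 8! / 13! → 1/38610; sum: t=0:+1/2880 t=1:−1/1440 = -1/2880; 3j²(2 5 5; 1 1 -2) = Δ·Π!·Σ² = 7/715  (sign +1)
I_A²/I_B² = (9/286)/(7/715) = 45/14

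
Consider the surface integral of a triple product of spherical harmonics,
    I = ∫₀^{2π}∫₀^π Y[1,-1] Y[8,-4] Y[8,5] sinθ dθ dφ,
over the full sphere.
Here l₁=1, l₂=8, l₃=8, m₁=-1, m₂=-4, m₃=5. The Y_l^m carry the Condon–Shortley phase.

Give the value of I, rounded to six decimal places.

0.000000

l₁+l₂+l₃=17 is odd: 3j(l;000)=0 ⇒ I=0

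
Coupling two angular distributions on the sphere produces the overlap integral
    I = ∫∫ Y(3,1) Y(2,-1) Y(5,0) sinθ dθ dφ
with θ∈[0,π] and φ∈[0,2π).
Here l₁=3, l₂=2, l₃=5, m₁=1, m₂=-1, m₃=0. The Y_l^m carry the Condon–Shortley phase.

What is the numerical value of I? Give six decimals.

Rules hold: Σm=0, L=10 even, 1≤5≤5.
N = 7·5·11 = 385
Δ = 0!·6!·4!/11! = 1/2310
Racah Σ t=0..0: t=0:+1/144 = 1/144
⇒ 3j(3 2 5; 0 0 0)² = 10/231, sgn -1
Racah Σ t=0..0: t=0:+1/288 = 1/288
⇒ 3j(3 2 5; 1 -1 0)² = 5/231, sgn -1
4πI² = N·(3j₀)²·(3jₘ)² = 250/693
I = +1·√(0.36075/4π) = 0.16943318

0.169433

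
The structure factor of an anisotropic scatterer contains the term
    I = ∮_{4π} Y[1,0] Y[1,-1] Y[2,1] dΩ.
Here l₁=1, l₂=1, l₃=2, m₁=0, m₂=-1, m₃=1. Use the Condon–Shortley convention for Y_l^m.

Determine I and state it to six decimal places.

-0.218510

Checks pass: Σm=0; 4 even; l₃=2∈[0,2].
(2·1+1)(2·1+1)(2·2+1) = 45
Δ: 0! 2! 2! / 5! → 1/30
sum: t=0:+1/1 = 1/1
3j²(1 1 2; 0 0 0) = Δ·Π!·Σ² = 2/15  (sign +1)
sum: t=0:+1/2 = 1/2
3j²(1 1 2; 0 -1 1) = Δ·Π!·Σ² = 1/10  (sign -1)
combine: 4πI² = 45·2/15·1/10 = 3/5
take √, sign -1: I = -0.21850969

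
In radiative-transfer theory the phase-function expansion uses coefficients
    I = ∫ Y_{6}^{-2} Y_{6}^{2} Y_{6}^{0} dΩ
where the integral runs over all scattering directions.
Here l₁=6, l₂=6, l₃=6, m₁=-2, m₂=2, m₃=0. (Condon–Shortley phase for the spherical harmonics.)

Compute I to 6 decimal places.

-0.062979

Rules hold: Σm=0, L=18 even, 0≤6≤12.
N = 13·13·13 = 2197
Δ = 6!·6!·6!/19! = 1/325909584
Racah Σ t=0..6: t=0:+1/373248000 t=1:−1/1728000 t=2:+1/110592 t=3:−1/46656 t=4:+1/110592 t=5:−1/1728000 t=6:+1/373248000 = -7/1555200
⇒ 3j(6 6 6; 0 0 0)² = 400/46189, sgn -1
Racah Σ t=2..6: t=2:+1/24883200 t=3:−1/518400 t=4:+1/110592 t=5:−1/155520 t=6:+1/1658880 = 11/8294400
⇒ 3j(6 6 6; -2 2 0)² = 11/4199, sgn +1
4πI² = N·(3j₀)²·(3jₘ)² = 5200/104329
I = -1·√(0.0498423/4π) = -0.06297878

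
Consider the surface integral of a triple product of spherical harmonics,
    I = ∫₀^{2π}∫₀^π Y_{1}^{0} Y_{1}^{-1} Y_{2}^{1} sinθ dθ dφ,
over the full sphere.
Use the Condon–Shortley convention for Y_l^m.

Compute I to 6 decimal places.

m-sum 0 ✓  L=4 even ✓  0≤2≤2 ✓
Π(2lᵢ+1) = 3×3×5 = 45
triangle coeff Δ(1,1,2) = 1/30
Σ_t [0,0]: t=0:+1/1 = 1/1
(3j)²=2/15 [(1 1 2; 0 0 0)], sign=+1
Σ_t [0,0]: t=0:+1/2 = 1/2
(3j)²=1/10 [(1 1 2; 0 -1 1)], sign=-1
⇒ 4πI² = 3/5
I = (-1)√(3/5/(4π)) = -0.21850969

-0.218510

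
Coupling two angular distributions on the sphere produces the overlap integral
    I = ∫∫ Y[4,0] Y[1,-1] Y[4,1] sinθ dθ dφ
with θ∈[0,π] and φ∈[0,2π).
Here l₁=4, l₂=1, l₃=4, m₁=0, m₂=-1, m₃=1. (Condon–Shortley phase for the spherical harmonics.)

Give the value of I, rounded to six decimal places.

l₁+l₂+l₃=9 is odd: 3j(l;000)=0 ⇒ I=0

0.000000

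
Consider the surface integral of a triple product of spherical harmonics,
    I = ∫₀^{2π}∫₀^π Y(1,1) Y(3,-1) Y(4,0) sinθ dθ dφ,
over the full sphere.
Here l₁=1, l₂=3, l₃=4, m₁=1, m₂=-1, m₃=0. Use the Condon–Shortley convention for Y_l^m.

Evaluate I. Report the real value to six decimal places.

Checks pass: Σm=0; 8 even; l₃=4∈[2,4].
(2·1+1)(2·3+1)(2·4+1) = 189
Δ: 0! 2! 6! / 9! → 1/252
sum: t=0:+1/36 = 1/36
3j²(1 3 4; 0 0 0) = Δ·Π!·Σ² = 4/63  (sign +1)
sum: t=0:+1/96 = 1/96
3j²(1 3 4; 1 -1 0) = Δ·Π!·Σ² = 1/42  (sign +1)
combine: 4πI² = 189·4/63·1/42 = 2/7
take √, sign +1: I = 0.15078601

0.150786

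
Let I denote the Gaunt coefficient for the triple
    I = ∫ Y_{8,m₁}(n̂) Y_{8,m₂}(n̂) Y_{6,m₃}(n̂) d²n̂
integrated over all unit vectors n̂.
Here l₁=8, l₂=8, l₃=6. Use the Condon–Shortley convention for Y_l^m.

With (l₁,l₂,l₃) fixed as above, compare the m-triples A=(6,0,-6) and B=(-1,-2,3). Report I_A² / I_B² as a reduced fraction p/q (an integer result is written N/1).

182/27

l's match ⇒ only the (l;m) 3-j factors differ between A and B.
A: triangle coeff Δ(8,8,6) = 1/13742520792; Σ_t [2,2]: t=2:+1/41803776000 = 1/41803776000; (3j)²=42/7429 [(8 8 6; 6 0 -6)], sign=+1
B: triangle coeff Δ(8,8,6) = 1/13742520792; Σ_t [3,6]: t=3:−1/783820800 t=4:+1/99532800 t=5:−1/82944000 t=6:+1/447897600 = -11/10450944000; (3j)²=81/96577 [(8 8 6; -1 -2 3)], sign=+1
I_A²/I_B² = (42/7429)/(81/96577) = 182/27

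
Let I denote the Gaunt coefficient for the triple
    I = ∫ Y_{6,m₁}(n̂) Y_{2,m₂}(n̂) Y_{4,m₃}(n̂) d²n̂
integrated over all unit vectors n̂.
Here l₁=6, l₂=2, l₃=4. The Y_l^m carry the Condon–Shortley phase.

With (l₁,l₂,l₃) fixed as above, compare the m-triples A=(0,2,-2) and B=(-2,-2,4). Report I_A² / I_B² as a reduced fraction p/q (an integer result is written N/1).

15/1

l's match ⇒ only the (l;m) 3-j factors differ between A and B.
A: triangle coeff Δ(6,2,4) = 1/6435; Σ_t [4,4]: t=4:+1/34560 = 1/34560; (3j)²=1/429 [(6 2 4; 0 2 -2)], sign=+1
B: triangle coeff Δ(6,2,4) = 1/6435; Σ_t [0,0]: t=0:+1/967680 = 1/967680; (3j)²=1/6435 [(6 2 4; -2 -2 4)], sign=+1
I_A²/I_B² = (1/429)/(1/6435) = 15/1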